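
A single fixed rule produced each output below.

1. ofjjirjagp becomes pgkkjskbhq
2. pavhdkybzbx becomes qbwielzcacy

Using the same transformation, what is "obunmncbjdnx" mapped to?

In each case the input is transformed by: shift every letter 1 place forward in the alphabet (wrapping around).
On "obunmncbjdnx" that produces "pcvonodckeoy".

pcvonodckeoy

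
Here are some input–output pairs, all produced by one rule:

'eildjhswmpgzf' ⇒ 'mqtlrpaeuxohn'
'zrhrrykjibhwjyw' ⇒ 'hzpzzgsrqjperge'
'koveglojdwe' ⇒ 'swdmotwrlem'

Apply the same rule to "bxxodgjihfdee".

What's happening: shift every letter 8 places forward in the alphabet (wrapping around).
On "bxxodgjihfdee" that produces "jffwlorqpnlmm".

jffwlorqpnlmm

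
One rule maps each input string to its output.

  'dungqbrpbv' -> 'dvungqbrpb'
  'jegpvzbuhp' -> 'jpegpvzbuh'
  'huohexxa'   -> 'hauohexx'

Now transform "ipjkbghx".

The rule is to swap the first and last characters, then move the last character to the front.
Working it through for "ipjkbghx": intermediate "xpjkbghi", final "ixpjkbgh".

ixpjkbgh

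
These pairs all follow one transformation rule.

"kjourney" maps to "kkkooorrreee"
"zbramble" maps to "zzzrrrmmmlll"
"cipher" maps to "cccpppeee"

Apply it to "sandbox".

In each case the input is transformed by: keep every other character starting from the first (positions 1st, 3rd, 5th, ...), then repeat every character 3 times.
"sandbox" → "snbx" → "sssnnnbbbxxx".
(Check on "cipher": → "cpe" → "cccpppeee" ✓)

sssnnnbbbxxx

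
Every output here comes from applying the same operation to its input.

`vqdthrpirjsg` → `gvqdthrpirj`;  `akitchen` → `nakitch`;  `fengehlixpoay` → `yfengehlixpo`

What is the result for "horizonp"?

In each case the input is transformed by: move the last 2 characters to the front (rotate right by 2), then delete the first character.
Working it through for "horizonp": intermediate "nphorizo", final "phorizo".
(Check on "fengehlixpoay": → "ayfengehlixpo" → "yfengehlixpo" ✓)

phorizo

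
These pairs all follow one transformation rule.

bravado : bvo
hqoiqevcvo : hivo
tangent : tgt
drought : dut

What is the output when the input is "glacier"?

Each output is the input with this applied: keep one character in every 3, starting at position 1 (positions 1st, 4th, 7th, ...).
Applying that to "glacier" gives "gcr".

gcr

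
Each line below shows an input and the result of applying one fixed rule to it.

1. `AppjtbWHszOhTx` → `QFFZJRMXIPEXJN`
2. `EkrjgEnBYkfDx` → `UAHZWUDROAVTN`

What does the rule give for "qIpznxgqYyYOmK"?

Each output is the input with this applied: shift every letter 10 places backward in the alphabet (wrapping around), then convert every letter to uppercase.
On "qIpznxgqYyYOmK": the first step gives "gYfpdnwgOoOEcA", and the second then gives "GYFPDNWGOOOECA".

GYFPDNWGOOOECA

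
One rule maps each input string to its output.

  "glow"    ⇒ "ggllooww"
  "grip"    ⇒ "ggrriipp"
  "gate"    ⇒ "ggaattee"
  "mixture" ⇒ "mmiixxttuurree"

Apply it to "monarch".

mmoonnaarrcchh

Each output is the input with this applied: double every character.
For "monarch" the result is "mmoonnaarrcchh".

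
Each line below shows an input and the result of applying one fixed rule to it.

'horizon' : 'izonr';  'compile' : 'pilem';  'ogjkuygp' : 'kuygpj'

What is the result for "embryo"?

ryob

The pattern: delete the first 2 characters, then move the first character to the end.
For "embryo", step one produces "bryo"; step two turns that into "ryob".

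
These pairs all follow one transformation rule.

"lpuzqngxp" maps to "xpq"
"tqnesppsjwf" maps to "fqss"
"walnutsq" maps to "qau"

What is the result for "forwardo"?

ooa

The transformation: keep one character in every 3, starting at position 2 (positions 2nd, 5th, 8th, ...), then move the last character to the front.
For "forwardo", step one produces "oao"; step two turns that into "ooa".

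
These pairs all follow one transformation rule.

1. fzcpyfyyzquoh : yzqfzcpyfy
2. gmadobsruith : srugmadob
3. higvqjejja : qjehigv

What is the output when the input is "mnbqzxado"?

Looking at the pairs, the operation is to delete the last 3 characters, then move the last 3 characters to the front (rotate right by 3).
Applying that to "mnbqzxado" gives "qzxmnb".
(Check on "gmadobsruith": → "gmadobsru" → "srugmadob" ✓)

qzxmnb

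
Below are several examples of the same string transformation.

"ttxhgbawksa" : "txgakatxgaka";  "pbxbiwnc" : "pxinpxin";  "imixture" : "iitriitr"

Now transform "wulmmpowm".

wlmomwlmom

The rule is to keep every other character starting from the first (positions 1st, 3rd, 5th, ...), then write the whole string twice.
Starting from "wulmmpowm": after the first operation, "wlmom"; after the second, "wlmomwlmom".
(Check on "imixture": → "iitr" → "iitriitr" ✓)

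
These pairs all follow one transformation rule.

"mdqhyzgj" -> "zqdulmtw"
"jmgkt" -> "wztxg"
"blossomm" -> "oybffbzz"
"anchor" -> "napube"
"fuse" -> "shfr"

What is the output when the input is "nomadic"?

Rule — shift every letter 13 places forward in the alphabet (wrapping around) — i.e. ROT13.
"nomadic" → "abznqvp".

abznqvp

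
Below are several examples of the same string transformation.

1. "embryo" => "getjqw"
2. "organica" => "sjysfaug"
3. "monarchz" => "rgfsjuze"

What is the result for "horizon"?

The rule is to swap the first and last characters, then shift every letter 8 places backward in the alphabet (wrapping around).
Doing the same to "horizon": "fgjargz".

fgjargz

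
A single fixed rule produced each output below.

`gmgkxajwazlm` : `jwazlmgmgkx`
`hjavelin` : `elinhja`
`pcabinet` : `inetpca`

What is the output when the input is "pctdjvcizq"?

vcizqpctd

The transformation: swap the front and back halves of the string, then delete the last character.
For "pctdjvcizq", step one produces "vcizqpctdj"; step two turns that into "vcizqpctd".
(Check on "pcabinet": → "inetpcab" → "inetpca" ✓)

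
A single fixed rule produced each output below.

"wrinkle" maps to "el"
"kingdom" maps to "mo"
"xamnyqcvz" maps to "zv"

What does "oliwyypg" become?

gp

In each case the input is transformed by: reverse the string, then keep only the first 2 characters.
"oliwyypg" → "gpyywilo" → "gp".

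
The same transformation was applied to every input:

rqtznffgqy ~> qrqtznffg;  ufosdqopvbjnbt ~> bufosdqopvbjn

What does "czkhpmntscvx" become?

vczkhpmntsc

What's happening: delete the last character, then move the last character to the front.
On "czkhpmntscvx" that produces "vczkhpmntsc".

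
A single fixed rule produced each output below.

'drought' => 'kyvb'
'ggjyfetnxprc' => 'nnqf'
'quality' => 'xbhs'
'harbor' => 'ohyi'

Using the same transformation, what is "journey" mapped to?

The transformation: shift every letter 7 places forward in the alphabet (wrapping around), then keep only the first 4 characters.
"journey" → "qvbyulf" → "qvby".

qvby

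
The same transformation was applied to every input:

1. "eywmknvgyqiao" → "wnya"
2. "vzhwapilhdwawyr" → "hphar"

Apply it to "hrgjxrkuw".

Rule — keep one character in every 3, starting at position 3 (positions 3rd, 6th, 9th, ...).
Applying that to "hrgjxrkuw" gives "grw".

grw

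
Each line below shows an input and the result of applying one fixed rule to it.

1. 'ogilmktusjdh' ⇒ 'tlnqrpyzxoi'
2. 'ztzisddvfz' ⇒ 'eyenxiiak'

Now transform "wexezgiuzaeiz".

Rule — delete the last character, then shift every letter 5 places forward in the alphabet (wrapping around).
For "wexezgiuzaeiz" the result is "bjcjelnzefjn".

bjcjelnzefjn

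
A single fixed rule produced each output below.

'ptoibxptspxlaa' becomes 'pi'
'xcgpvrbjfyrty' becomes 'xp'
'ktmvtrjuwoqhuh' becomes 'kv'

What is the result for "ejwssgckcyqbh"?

es

Rule — keep one character in every 3, starting at position 1 (positions 1st, 4th, 7th, ...), then delete the last 3 characters.
On "ejwssgckcyqbh" that produces "es".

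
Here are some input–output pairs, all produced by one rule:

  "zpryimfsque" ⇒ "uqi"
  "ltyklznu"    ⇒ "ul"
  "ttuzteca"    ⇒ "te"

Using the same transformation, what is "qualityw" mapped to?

ul

What's happening: sort the characters into reverse alphabetical order, then keep one character in every 3, starting at position 3 (positions 3rd, 6th, 9th, ...).
"qualityw" → "ywutqlia" → "ul".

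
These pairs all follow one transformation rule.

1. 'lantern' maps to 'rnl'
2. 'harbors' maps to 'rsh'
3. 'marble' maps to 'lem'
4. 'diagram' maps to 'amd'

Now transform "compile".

lec

Rule — move the first character to the end, then keep only the last 3 characters.
For "compile", step one produces "ompilec"; step two turns that into "lec".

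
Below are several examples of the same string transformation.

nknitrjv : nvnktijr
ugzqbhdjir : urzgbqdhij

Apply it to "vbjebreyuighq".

vqjbbeeruygih

What's happening: move the last character to the front, then swap each adjacent pair of characters (1↔2, 3↔4, ...).
Applying both steps to "vbjebreyuighq": "qvbjebreyuigh", then "vqjbbeeruygih".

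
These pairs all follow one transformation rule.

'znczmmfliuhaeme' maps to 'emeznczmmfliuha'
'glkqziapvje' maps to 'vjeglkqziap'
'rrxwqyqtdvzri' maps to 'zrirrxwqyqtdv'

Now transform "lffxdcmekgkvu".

kvulffxdcmekg

The transformation: move the last 3 characters to the front (rotate right by 3).
On "lffxdcmekgkvu" that produces "kvulffxdcmekg".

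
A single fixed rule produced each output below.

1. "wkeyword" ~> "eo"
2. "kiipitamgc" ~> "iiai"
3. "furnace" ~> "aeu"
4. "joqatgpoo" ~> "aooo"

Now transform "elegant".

Looking at the pairs, the operation is to move the first 2 characters to the end (rotate left by 2), then keep only the vowels.
Applying both steps to "elegant": "egantel", then "eae".
(Check on "wkeyword": → "eywordwk" → "eo" ✓)

eae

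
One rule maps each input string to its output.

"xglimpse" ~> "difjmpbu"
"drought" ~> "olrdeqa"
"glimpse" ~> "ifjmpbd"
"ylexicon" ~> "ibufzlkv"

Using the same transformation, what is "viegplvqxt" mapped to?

What's happening: shift every letter 3 places backward in the alphabet (wrapping around), then move the first character to the end.
Applying both steps to "viegplvqxt": "sfbdmisnuq", then "fbdmisnuqs".

fbdmisnuqs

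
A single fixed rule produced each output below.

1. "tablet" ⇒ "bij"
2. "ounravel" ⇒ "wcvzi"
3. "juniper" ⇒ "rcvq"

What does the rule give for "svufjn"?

adc

Rule — delete the last 3 characters, then shift every letter 8 places forward in the alphabet (wrapping around).
Starting from "svufjn": after the first operation, "svu"; after the second, "adc".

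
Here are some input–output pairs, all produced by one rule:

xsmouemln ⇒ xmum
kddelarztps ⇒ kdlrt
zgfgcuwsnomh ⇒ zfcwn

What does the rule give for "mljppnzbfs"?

mjpz

The pattern: delete the last 2 characters, then keep every other character starting from the first (positions 1st, 3rd, 5th, ...).
Working it through for "mljppnzbfs": intermediate "mljppnzb", final "mjpz".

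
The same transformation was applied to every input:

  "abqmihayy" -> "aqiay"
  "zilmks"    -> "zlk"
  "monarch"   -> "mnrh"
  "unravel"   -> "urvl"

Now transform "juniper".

jnpr

The transformation: keep every other character starting from the first (positions 1st, 3rd, 5th, ...).
On "juniper" that produces "jnpr".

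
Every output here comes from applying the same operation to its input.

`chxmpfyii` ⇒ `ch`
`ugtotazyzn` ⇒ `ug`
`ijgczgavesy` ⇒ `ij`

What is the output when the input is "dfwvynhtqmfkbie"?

df

The rule is to keep only the first 2 characters.
For "dfwvynhtqmfkbie" the result is "df".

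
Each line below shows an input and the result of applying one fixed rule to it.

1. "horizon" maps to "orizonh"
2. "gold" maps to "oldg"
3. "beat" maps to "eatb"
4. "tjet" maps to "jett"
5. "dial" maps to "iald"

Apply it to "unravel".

nravelu

The transformation: move the first character to the end.
For "unravel" the result is "nravelu".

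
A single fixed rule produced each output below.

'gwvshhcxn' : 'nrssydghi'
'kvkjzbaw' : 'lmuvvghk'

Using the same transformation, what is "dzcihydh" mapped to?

Looking at the pairs, the operation is to sort the characters into alphabetical order, then shift every letter 11 places forward in the alphabet (wrapping around).
For "dzcihydh", step one produces "cddhhiyz"; step two turns that into "noosstjk".

noosstjk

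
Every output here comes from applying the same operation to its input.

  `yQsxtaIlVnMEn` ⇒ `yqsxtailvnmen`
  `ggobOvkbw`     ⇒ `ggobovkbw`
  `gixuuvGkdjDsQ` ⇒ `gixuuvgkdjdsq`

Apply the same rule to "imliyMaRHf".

imliymarhf

The pattern: convert every letter to lowercase.
So "imliyMaRHf" becomes "imliymarhf".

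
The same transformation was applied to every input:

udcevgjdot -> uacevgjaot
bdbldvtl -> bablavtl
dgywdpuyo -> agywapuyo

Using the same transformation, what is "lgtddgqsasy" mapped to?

Looking at the pairs, the operation is to replace every "d" with "a".
Applying that to "lgtddgqsasy" gives "lgtaagqsasy".

lgtaagqsasy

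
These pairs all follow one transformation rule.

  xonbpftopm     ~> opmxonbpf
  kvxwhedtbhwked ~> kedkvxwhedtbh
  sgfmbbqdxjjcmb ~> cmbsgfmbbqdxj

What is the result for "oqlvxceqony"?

The pattern: move the last 3 characters to the front (rotate right by 3), then delete the last character.
Starting from "oqlvxceqony": after the first operation, "onyoqlvxceq"; after the second, "onyoqlvxce".

onyoqlvxce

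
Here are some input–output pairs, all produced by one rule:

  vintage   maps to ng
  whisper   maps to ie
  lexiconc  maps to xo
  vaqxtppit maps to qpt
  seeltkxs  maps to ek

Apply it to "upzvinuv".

zn

The rule is to keep one character in every 3, starting at position 3 (positions 3rd, 6th, 9th, ...).
Doing the same to "upzvinuv": "zn".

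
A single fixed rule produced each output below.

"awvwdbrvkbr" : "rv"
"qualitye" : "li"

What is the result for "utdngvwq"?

Each output is the input with this applied: delete the last 3 characters, then keep only the last 2 characters.
Applying that to "utdngvwq" gives "ng".

ng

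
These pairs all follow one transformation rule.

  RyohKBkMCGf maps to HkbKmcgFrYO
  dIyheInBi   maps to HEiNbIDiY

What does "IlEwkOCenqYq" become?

WKocENQyQiLe

The transformation: flip the case of every letter, then move the first 3 characters to the end (rotate left by 3).
Starting from "IlEwkOCenqYq": after the first operation, "iLeWKocENQyQ"; after the second, "WKocENQyQiLe".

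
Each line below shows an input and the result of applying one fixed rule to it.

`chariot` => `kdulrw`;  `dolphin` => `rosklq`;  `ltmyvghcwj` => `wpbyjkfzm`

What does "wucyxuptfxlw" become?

xfbaxswiaoz

Rule — shift every letter 3 places forward in the alphabet (wrapping around), then delete the first character.
Applying both steps to "wucyxuptfxlw": "zxfbaxswiaoz", then "xfbaxswiaoz".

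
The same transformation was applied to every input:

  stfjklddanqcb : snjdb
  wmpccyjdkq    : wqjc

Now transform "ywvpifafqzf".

zypa

The pattern: keep one character in every 3, starting at position 1 (positions 1st, 4th, 7th, ...), then sort the characters into reverse alphabetical order.
Working it through for "ywvpifafqzf": intermediate "ypaz", final "zypa".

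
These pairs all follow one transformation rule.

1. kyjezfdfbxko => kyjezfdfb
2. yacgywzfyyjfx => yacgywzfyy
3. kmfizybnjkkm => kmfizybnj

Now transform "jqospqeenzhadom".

jqospqeenzha

The pattern: delete the last 3 characters.
On "jqospqeenzhadom" that produces "jqospqeenzha".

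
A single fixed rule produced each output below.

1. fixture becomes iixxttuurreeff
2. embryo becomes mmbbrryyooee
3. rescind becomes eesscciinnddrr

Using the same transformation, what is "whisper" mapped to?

What's happening: move the first character to the end, then double every character.
On "whisper": the first step gives "hisperw", and the second then gives "hhiissppeerrww".
(Check on "embryo": → "mbryoe" → "mmbbrryyooee" ✓)

hhiissppeerrww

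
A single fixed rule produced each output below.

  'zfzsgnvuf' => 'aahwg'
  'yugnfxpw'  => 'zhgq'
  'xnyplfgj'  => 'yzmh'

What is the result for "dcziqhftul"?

eargv

The transformation: keep every other character starting from the first (positions 1st, 3rd, 5th, ...), then shift every letter 1 place forward in the alphabet (wrapping around).
Applying both steps to "dcziqhftul": "dzqfu", then "eargv".
(Check on "zfzsgnvuf": → "zzgvf" → "aahwg" ✓)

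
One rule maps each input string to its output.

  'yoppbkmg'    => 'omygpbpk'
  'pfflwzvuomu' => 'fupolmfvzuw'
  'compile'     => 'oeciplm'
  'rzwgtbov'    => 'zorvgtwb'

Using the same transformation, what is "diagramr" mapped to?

The pattern: swap each adjacent pair of characters (1↔2, 3↔4, ...), then take characters alternately from the front and the back (1st, last, 2nd, 2nd-last, ...).
Working it through for "diagramr": intermediate "idgaarrm", final "imdrgraa".

imdrgraa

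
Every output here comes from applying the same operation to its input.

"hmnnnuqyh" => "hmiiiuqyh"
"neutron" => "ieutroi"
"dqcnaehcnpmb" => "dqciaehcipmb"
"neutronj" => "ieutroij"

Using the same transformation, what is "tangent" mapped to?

taigeit

The transformation: replace every "n" with "i".
On "tangent" that produces "taigeit".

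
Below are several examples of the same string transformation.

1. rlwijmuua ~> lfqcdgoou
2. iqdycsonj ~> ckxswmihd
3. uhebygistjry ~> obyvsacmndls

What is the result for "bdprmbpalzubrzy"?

vxjlgvjuftovlts

The pattern: shift every letter 6 places backward in the alphabet (wrapping around).
Applying that to "bdprmbpalzubrzy" gives "vxjlgvjuftovlts".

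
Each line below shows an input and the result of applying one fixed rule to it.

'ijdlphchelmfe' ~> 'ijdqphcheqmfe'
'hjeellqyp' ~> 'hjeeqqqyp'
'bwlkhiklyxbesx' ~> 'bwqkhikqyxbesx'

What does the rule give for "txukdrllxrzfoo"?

txukdrqqxrzfoo

Each output is the input with this applied: replace every "l" with "q".
For "txukdrllxrzfoo" the result is "txukdrqqxrzfoo".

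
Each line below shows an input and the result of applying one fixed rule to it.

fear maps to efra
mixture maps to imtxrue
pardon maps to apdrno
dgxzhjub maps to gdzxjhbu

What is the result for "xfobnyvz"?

What's happening: swap each adjacent pair of characters (1↔2, 3↔4, ...).
Doing the same to "xfobnyvz": "fxboynzv".

fxboynzv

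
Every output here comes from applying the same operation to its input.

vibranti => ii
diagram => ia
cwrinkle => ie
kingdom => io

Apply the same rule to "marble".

The pattern: keep every other character starting from the second (positions 2nd, 4th, 6th, ...), then keep only the vowels.
On "marble": the first step gives "abe", and the second then gives "ae".
(Check on "diagram": → "iga" → "ia" ✓)

ae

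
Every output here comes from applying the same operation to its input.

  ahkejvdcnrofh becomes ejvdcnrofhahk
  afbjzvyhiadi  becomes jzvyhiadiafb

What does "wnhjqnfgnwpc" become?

jqnfgnwpcwnh

What's happening: move the first 3 characters to the end (rotate left by 3).
Doing the same to "wnhjqnfgnwpc": "jqnfgnwpcwnh".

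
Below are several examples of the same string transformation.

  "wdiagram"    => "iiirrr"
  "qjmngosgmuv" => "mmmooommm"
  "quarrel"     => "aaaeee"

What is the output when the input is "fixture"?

xxxrrr

The rule is to keep one character in every 3, starting at position 3 (positions 3rd, 6th, 9th, ...), then repeat every character 3 times.
Applying both steps to "fixture": "xr", then "xxxrrr".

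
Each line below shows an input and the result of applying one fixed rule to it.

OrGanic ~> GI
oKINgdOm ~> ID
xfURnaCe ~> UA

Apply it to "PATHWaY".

The pattern: keep one character in every 3, starting at position 3 (positions 3rd, 6th, 9th, ...), then convert every letter to uppercase.
Starting from "PATHWaY": after the first operation, "Ta"; after the second, "TA".

TA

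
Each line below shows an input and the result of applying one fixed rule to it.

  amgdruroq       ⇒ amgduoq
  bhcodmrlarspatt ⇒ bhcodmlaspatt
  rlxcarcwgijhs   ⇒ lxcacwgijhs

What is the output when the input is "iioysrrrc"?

iioysc

Rule — remove every "r".
So "iioysrrrc" becomes "iioysc".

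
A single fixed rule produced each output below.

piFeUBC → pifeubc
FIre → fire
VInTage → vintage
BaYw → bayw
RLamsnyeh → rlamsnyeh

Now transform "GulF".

The rule is to convert every letter to lowercase.
Doing the same to "GulF": "gulf".

gulf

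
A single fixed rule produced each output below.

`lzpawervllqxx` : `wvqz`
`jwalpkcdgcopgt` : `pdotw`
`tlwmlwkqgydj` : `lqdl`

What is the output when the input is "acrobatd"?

Each output is the input with this applied: keep one character in every 3, starting at position 2 (positions 2nd, 5th, 8th, ...), then move the first character to the end.
Applying that to "acrobatd" gives "bdc".
(Check on "tlwmlwkqgydj": → "llqd" → "lqdl" ✓)

bdc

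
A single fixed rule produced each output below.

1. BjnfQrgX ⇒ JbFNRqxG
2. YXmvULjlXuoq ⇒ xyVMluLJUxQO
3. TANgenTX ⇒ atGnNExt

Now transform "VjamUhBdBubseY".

The rule is to swap each adjacent pair of characters (1↔2, 3↔4, ...), then flip the case of every letter.
"VjamUhBdBubseY" → "jVmahUdBuBsbYe" → "JvMAHuDbUbSByE".

JvMAHuDbUbSByE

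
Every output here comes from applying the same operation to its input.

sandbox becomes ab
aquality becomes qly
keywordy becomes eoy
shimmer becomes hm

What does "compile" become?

oi

The pattern: keep one character in every 3, starting at position 2 (positions 2nd, 5th, 8th, ...).
Doing the same to "compile": "oi".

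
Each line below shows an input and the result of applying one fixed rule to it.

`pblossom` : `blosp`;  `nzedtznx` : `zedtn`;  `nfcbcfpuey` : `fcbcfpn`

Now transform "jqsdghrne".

qsdghj

The rule is to delete the last 3 characters, then move the first character to the end.
For "jqsdghrne", step one produces "jqsdgh"; step two turns that into "qsdghj".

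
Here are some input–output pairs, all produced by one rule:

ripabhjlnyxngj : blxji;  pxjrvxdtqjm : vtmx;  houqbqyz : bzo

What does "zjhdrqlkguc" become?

The rule is to keep one character in every 3, starting at position 2 (positions 2nd, 5th, 8th, ...), then move the first character to the end.
Working it through for "zjhdrqlkguc": intermediate "jrkc", final "rkcj".

rkcj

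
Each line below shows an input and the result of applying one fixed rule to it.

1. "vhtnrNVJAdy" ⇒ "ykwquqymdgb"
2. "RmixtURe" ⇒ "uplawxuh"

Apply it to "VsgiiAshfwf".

yvjlldvkizi

Looking at the pairs, the operation is to shift every letter 3 places forward in the alphabet (wrapping around), then convert every letter to lowercase.
On "VsgiiAshfwf" that produces "yvjlldvkizi".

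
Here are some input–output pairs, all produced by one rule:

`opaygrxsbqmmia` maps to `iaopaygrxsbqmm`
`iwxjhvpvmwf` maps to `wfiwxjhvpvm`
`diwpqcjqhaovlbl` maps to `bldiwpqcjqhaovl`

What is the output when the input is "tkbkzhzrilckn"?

kntkbkzhzrilc

In each case the input is transformed by: move the last 2 characters to the front (rotate right by 2).
On "tkbkzhzrilckn" that produces "kntkbkzhzrilc".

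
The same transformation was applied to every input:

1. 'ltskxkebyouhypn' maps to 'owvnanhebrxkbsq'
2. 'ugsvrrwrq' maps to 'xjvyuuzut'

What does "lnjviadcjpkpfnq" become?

The transformation: shift every letter 3 places forward in the alphabet (wrapping around).
Doing the same to "lnjviadcjpkpfnq": "oqmyldgfmsnsiqt".

oqmyldgfmsnsiqt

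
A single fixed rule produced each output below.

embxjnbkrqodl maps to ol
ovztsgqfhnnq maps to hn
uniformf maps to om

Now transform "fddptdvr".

What's happening: keep every other character starting from the first (positions 1st, 3rd, 5th, ...), then keep only the last 2 characters.
Starting from "fddptdvr": after the first operation, "fdtv"; after the second, "tv".

tv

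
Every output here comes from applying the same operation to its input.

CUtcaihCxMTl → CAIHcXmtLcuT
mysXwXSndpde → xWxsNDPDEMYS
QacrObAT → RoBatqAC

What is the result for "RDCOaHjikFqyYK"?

Each output is the input with this applied: move the first 3 characters to the end (rotate left by 3), then flip the case of every letter.
On "RDCOaHjikFqyYK" that produces "oAhJIKfQYykrdc".

oAhJIKfQYykrdc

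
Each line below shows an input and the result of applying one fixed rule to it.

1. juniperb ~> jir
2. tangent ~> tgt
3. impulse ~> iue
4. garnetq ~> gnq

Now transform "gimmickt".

gmk

Looking at the pairs, the operation is to keep one character in every 3, starting at position 1 (positions 1st, 4th, 7th, ...).
On "gimmickt" that produces "gmk".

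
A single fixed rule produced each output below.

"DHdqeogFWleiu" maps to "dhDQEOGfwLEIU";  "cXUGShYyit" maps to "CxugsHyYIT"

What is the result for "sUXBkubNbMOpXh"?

Rule — flip the case of every letter.
For "sUXBkubNbMOpXh" the result is "SuxbKUBnBmoPxH".

SuxbKUBnBmoPxH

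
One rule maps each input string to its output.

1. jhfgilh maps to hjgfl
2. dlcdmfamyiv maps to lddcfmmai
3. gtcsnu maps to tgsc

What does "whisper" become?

Rule — swap each adjacent pair of characters (1↔2, 3↔4, ...), then delete the last 2 characters.
Working it through for "whisper": intermediate "hwsiepr", final "hwsie".

hwsie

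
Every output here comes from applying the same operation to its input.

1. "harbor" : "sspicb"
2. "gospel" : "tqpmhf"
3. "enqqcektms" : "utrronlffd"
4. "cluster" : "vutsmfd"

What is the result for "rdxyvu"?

zywvse

In each case the input is transformed by: shift every letter 1 place forward in the alphabet (wrapping around), then sort the characters into reverse alphabetical order.
Starting from "rdxyvu": after the first operation, "seyzwv"; after the second, "zywvse".
(Check on "enqqcektms": → "forrdflunt" → "utrronlffd" ✓)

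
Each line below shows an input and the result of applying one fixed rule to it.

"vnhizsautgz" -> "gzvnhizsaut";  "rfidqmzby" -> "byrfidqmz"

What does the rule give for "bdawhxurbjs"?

The transformation: move the last 2 characters to the front (rotate right by 2).
"bdawhxurbjs" → "jsbdawhxurb".

jsbdawhxurb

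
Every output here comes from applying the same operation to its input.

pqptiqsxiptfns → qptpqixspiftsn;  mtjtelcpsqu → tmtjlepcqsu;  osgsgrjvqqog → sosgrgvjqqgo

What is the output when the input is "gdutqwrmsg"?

dgtuwqmrgs

The transformation: swap each adjacent pair of characters (1↔2, 3↔4, ...).
For "gdutqwrmsg" the result is "dgtuwqmrgs".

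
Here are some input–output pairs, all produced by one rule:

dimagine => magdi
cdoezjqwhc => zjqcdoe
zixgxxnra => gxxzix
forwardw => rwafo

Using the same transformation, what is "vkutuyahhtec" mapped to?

ahhvkutuy

Looking at the pairs, the operation is to delete the last 3 characters, then move the last 3 characters to the front (rotate right by 3).
"vkutuyahhtec" → "vkutuyahh" → "ahhvkutuy".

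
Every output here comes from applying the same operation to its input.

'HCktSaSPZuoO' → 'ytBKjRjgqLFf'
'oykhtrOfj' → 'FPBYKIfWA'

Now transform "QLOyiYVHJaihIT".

The rule is to flip the case of every letter, then shift every letter 9 places backward in the alphabet (wrapping around).
On "QLOyiYVHJaihIT" that produces "hcfPZpmyaRZYzk".

hcfPZpmyaRZYzk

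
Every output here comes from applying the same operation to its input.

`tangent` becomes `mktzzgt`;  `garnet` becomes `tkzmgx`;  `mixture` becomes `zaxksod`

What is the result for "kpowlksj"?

crqypqvu

What's happening: shift every letter 6 places forward in the alphabet (wrapping around), then move the first 3 characters to the end (rotate left by 3).
"kpowlksj" → "qvucrqyp" → "crqypqvu".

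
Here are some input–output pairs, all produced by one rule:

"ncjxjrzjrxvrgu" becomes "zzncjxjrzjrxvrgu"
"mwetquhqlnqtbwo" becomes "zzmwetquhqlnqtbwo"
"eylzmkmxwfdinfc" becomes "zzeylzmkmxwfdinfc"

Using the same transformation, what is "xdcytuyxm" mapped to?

zzxdcytuyxm

The rule is to prepend "zz".
So "xdcytuyxm" becomes "zzxdcytuyxm".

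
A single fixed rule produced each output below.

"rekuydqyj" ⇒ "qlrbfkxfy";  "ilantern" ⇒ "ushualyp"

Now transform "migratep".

wpnyhalt

What's happening: swap the first and last characters, then shift every letter 7 places forward in the alphabet (wrapping around).
Doing the same to "migratep": "wpnyhalt".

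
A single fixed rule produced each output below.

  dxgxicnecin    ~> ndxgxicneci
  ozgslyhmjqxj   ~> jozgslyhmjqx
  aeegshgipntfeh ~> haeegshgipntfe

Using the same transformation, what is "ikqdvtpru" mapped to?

uikqdvtpr

The rule is to move the last character to the front.
So "ikqdvtpru" becomes "uikqdvtpr".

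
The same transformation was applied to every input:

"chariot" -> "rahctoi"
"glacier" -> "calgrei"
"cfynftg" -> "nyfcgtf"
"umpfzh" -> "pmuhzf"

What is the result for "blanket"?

The rule is to reverse the string, then move the first 3 characters to the end (rotate left by 3).
"blanket" → "teknalb" → "nalbtek".

nalbtek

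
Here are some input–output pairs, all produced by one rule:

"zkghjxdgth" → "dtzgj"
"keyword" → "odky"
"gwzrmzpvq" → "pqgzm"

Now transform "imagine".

The pattern: keep every other character starting from the first (positions 1st, 3rd, 5th, ...), then move the last 2 characters to the front (rotate right by 2).
Starting from "imagine": after the first operation, "iaie"; after the second, "ieia".
(Check on "zkghjxdgth": → "zgjdt" → "dtzgj" ✓)

ieia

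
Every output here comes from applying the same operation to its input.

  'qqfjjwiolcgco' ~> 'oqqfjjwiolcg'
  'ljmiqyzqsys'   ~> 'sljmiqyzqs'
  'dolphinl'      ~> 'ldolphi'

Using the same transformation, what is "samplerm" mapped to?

The pattern: move the last 2 characters to the front (rotate right by 2), then delete the first character.
Applying that to "samplerm" gives "msample".

msample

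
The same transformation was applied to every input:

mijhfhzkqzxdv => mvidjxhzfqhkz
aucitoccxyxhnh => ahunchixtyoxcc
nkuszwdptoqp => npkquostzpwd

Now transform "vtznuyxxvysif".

vftizsnyuvyxx

The rule is to take characters alternately from the front and the back (1st, last, 2nd, 2nd-last, ...).
For "vtznuyxxvysif" the result is "vftizsnyuvyxx".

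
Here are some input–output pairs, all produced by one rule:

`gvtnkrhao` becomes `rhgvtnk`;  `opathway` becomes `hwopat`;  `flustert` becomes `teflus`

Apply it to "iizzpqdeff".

In each case the input is transformed by: delete the last 2 characters, then move the last 2 characters to the front (rotate right by 2).
Starting from "iizzpqdeff": after the first operation, "iizzpqde"; after the second, "deiizzpq".

deiizzpq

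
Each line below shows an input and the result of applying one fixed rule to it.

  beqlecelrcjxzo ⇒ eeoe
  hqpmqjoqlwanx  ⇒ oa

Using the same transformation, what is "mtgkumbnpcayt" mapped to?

ua

The pattern: move the first 3 characters to the end (rotate left by 3), then keep only the vowels.
Doing the same to "mtgkumbnpcayt": "ua".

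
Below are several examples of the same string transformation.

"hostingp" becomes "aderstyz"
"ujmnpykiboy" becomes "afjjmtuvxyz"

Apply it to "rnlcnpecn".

acnnpwyyy

Looking at the pairs, the operation is to shift every letter 11 places forward in the alphabet (wrapping around), then sort the characters into alphabetical order.
Applying both steps to "rnlcnpecn": "cywnyapny", then "acnnpwyyy".
(Check on "hostingp": → "szdetyra" → "aderstyz" ✓)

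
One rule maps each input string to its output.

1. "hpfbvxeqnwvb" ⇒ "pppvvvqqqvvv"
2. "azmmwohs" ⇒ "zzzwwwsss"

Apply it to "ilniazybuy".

lllaaabbb

Each output is the input with this applied: keep one character in every 3, starting at position 2 (positions 2nd, 5th, 8th, ...), then repeat every character 3 times.
On "ilniazybuy": the first step gives "lab", and the second then gives "lllaaabbb".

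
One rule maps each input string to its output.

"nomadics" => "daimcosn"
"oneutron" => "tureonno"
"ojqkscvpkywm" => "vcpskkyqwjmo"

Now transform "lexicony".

cioxneyl

The pattern: swap the front and back halves of the string, then take characters alternately from the front and the back (1st, last, 2nd, 2nd-last, ...).
Applying both steps to "lexicony": "conylexi", then "cioxneyl".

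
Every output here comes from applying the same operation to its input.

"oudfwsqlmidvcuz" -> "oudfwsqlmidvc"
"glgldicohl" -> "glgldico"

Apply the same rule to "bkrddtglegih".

The rule is to delete the last 2 characters.
Applying that to "bkrddtglegih" gives "bkrddtgleg".

bkrddtgleg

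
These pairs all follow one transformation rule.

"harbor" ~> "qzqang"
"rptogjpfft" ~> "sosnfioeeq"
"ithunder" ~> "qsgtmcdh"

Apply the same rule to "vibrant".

The pattern: shift every letter 1 place backward in the alphabet (wrapping around), then swap the first and last characters.
Working it through for "vibrant": intermediate "uhaqzms", final "shaqzmu".

shaqzmu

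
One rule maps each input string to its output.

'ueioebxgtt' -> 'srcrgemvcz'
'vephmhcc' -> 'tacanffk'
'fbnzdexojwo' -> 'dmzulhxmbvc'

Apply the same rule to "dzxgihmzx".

bvxxvkefg

In each case the input is transformed by: take characters alternately from the front and the back (1st, last, 2nd, 2nd-last, ...), then shift every letter 2 places backward in the alphabet (wrapping around).
Applying both steps to "dzxgihmzx": "dxzzxmghi", then "bvxxvkefg".
(Check on "fbnzdexojwo": → "fobwnjzodxe" → "dmzulhxmbvc" ✓)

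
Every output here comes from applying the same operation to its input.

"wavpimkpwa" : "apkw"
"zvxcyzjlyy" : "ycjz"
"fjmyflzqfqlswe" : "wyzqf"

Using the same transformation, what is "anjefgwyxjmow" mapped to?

wewja

The rule is to keep one character in every 3, starting at position 1 (positions 1st, 4th, 7th, ...), then swap the first and last characters.
"anjefgwyxjmow" → "aewjw" → "wewja".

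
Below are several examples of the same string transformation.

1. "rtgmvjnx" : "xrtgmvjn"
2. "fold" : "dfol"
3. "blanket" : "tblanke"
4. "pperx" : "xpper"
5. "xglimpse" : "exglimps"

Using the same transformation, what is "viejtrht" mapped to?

The rule is to move the last character to the front.
So "viejtrht" becomes "tviejtrh".

tviejtrh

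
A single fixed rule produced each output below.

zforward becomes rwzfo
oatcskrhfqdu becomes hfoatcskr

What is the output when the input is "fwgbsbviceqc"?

Each output is the input with this applied: delete the last 3 characters, then move the last 2 characters to the front (rotate right by 2).
Applying that to "fwgbsbviceqc" gives "icfwgbsbv".

icfwgbsbv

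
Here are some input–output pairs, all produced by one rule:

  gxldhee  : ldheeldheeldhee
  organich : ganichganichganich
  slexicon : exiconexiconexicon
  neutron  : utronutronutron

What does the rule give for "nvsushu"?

The transformation: delete the first 2 characters, then write the whole string 3 times in a row.
For "nvsushu", step one produces "sushu"; step two turns that into "sushusushusushu".

sushusushusushu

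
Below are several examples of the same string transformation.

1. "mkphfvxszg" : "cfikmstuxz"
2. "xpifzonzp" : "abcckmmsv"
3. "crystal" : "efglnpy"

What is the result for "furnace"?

aehnprs

In each case the input is transformed by: shift every letter 13 places forward in the alphabet (wrapping around) — i.e. ROT13, then sort the characters into alphabetical order.
On "furnace" that produces "aehnprs".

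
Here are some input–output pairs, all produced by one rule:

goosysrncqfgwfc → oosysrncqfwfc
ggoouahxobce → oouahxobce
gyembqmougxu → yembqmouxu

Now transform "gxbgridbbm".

What's happening: remove every "g".
Applying that to "gxbgridbbm" gives "xbridbbm".

xbridbbm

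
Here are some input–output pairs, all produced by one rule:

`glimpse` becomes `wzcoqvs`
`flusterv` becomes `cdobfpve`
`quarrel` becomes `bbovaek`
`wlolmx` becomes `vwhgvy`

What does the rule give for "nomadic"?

knsmxyw

The transformation: move the first 3 characters to the end (rotate left by 3), then shift every letter 10 places forward in the alphabet (wrapping around).
Working it through for "nomadic": intermediate "adicnom", final "knsmxyw".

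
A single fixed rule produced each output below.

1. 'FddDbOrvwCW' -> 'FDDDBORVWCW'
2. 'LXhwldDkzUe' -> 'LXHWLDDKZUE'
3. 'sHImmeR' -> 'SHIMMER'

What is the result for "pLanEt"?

PLANET

The transformation: convert every letter to uppercase.
On "pLanEt" that produces "PLANET".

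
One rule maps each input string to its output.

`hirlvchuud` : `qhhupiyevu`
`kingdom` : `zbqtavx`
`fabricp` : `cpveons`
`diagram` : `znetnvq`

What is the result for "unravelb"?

oyrineah

Rule — shift every letter 13 places forward in the alphabet (wrapping around) — i.e. ROT13, then reverse the string.
Working it through for "unravelb": intermediate "haeniryo", final "oyrineah".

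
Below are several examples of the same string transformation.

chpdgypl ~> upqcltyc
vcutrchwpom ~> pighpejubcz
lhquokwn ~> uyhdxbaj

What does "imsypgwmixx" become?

zvlftczjkvk

The rule is to shift every letter 13 places forward in the alphabet (wrapping around) — i.e. ROT13, then swap each adjacent pair of characters (1↔2, 3↔4, ...).
"imsypgwmixx" → "zvlftczjkvk".
(Check on "lhquokwn": → "yudhbxja" → "uyhdxbaj" ✓)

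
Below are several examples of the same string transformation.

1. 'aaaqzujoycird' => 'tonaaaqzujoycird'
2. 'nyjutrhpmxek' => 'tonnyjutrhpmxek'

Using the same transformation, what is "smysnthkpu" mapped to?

Rule — prepend "ton".
So "smysnthkpu" becomes "tonsmysnthkpu".

tonsmysnthkpu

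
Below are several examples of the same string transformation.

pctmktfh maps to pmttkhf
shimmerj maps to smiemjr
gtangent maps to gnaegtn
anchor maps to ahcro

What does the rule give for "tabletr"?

In each case the input is transformed by: swap each adjacent pair of characters (1↔2, 3↔4, ...), then delete the first character.
Starting from "tabletr": after the first operation, "atlbter"; after the second, "tlbter".

tlbter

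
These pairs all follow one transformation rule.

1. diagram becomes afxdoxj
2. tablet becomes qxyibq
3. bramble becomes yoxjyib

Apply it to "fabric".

Looking at the pairs, the operation is to shift every letter 3 places backward in the alphabet (wrapping around).
Applying that to "fabric" gives "cxyofz".

cxyofz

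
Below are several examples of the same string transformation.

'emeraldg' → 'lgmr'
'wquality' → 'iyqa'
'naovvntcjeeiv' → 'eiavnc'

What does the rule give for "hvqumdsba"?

dbvu

Looking at the pairs, the operation is to keep every other character starting from the second (positions 2nd, 4th, 6th, ...), then move the last 2 characters to the front (rotate right by 2).
On "hvqumdsba": the first step gives "vudb", and the second then gives "dbvu".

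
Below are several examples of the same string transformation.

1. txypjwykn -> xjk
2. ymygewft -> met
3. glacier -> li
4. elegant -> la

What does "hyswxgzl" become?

In each case the input is transformed by: keep one character in every 3, starting at position 2 (positions 2nd, 5th, 8th, ...).
So "hyswxgzl" becomes "yxl".

yxl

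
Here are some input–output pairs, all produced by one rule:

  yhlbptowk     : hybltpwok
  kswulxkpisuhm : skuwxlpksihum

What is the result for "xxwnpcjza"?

The transformation: swap each adjacent pair of characters (1↔2, 3↔4, ...).
On "xxwnpcjza" that produces "xxnwcpzja".

xxnwcpzja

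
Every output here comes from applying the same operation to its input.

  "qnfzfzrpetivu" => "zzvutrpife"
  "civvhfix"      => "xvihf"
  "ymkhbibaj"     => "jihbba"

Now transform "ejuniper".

The transformation: delete the first 3 characters, then sort the characters into reverse alphabetical order.
Starting from "ejuniper": after the first operation, "niper"; after the second, "rpnie".

rpnie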